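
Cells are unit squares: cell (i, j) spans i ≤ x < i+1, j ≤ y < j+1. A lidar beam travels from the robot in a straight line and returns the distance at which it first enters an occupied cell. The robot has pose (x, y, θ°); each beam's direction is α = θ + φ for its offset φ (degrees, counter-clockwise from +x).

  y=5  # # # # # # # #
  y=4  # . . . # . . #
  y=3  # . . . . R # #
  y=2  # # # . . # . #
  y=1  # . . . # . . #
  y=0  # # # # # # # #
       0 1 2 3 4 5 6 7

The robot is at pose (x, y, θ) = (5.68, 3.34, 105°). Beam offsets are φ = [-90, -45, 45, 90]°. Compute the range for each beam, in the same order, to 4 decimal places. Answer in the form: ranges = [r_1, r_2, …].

ranges = [0.3313, 0.6400, 1.3200, 2.7745]

beam 1: φ=-90°, α=15°
  dir = (cos 15°, sin 15°) = (0.9659, 0.2588); from cell (5,3)
  next x-line at t=0.3313, next y-line at t=2.5500; Δt_x=1.0353, Δt_y=3.8637
    x: enter (6,3) at t=0.3313 ← occupied
  → r_1 = 0.3313
beam 2: φ=-45°, α=60°
  dir = (cos 60°, sin 60°) = (0.5000, 0.8660); from cell (5,3)
  next x-line at t=0.6400, next y-line at t=0.7621; Δt_x=2.0000, Δt_y=1.1547
    x: enter (6,3) at t=0.6400 ← occupied
  → r_2 = 0.6400
beam 3: φ=45°, α=150°
  dir = (cos 150°, sin 150°) = (-0.8660, 0.5000); from cell (5,3)
  next x-line at t=0.7852, next y-line at t=1.3200; Δt_x=1.1547, Δt_y=2.0000
    x: enter (4,3) at t=0.7852
    y: enter (4,4) at t=1.3200 ← occupied
  → r_3 = 1.3200
beam 4: φ=90°, α=195°
  dir = (cos 195°, sin 195°) = (-0.9659, -0.2588); from cell (5,3)
  next x-line at t=0.7040, next y-line at t=1.3137; Δt_x=1.0353, Δt_y=3.8637
    x: enter (4,3) at t=0.7040
    y: enter (4,2) at t=1.3137
    x: enter (3,2) at t=1.7393
    x: enter (2,2) at t=2.7745 ← occupied
  → r_4 = 2.7745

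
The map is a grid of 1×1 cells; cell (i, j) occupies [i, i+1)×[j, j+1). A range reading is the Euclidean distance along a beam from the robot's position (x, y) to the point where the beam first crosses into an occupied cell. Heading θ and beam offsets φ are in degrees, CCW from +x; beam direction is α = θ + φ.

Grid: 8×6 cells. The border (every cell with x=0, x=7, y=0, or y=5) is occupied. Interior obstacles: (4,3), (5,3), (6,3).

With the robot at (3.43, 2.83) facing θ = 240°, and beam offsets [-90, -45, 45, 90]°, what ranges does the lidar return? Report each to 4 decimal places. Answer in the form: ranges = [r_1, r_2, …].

beam 1: φ=-90°, α=150°
  direction (-0.8660, 0.5000); cell (3,2); t to first gridline: x 0.4965, y 0.3400 (then +1.1547 / +2.0000)
    (3,3) via y @ 0.3400
    (2,3) via x @ 0.4965
    (1,3) via x @ 1.6512
    (1,4) via y @ 2.3400
    (0,4) via x @ 2.8059  # hit
  → r_1 = 2.8059
beam 2: φ=-45°, α=195°
  direction (-0.9659, -0.2588); cell (3,2); t to first gridline: x 0.4452, y 3.2069 (then +1.0353 / +3.8637)
    (2,2) via x @ 0.4452
    (1,2) via x @ 1.4804
    (0,2) via x @ 2.5157  # hit
  → r_2 = 2.5157
beam 3: φ=45°, α=285°
  direction (0.2588, -0.9659); cell (3,2); t to first gridline: x 2.2023, y 0.8593 (then +3.8637 / +1.0353)
    (3,1) via y @ 0.8593
    (3,0) via y @ 1.8946  # hit
  → r_3 = 1.8946
beam 4: φ=90°, α=330°
  direction (0.8660, -0.5000); cell (3,2); t to first gridline: x 0.6582, y 1.6600 (then +1.1547 / +2.0000)
    (4,2) via x @ 0.6582
    (4,1) via y @ 1.6600
    (5,1) via x @ 1.8129
    (6,1) via x @ 2.9676
    (6,0) via y @ 3.6600  # hit
  → r_4 = 3.6600

ranges = [2.8059, 2.5157, 1.8946, 3.6600]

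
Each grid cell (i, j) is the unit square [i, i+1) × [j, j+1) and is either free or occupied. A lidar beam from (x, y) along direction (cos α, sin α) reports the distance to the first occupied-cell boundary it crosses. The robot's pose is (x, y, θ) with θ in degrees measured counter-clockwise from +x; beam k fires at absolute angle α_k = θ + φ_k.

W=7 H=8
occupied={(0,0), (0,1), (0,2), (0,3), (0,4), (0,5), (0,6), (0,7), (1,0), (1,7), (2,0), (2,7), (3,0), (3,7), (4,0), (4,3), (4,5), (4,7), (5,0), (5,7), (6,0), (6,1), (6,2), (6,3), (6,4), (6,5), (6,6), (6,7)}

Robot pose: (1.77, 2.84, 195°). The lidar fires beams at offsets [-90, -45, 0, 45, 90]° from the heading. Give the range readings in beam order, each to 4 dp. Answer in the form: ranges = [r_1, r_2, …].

beam 1: φ=-90°, α=105°
  cosα=-0.2588 sinα=0.9659 | (1,2) | tMaxX 2.9751 tMaxY 0.1656 | tΔX 3.8637 tΔY 1.0353
    t=0.1656 [y] (1,3)
    t=1.2009 [y] (1,4)
    t=2.2362 [y] (1,5)
    t=2.9751 [x] (0,5) — stop
  → r_1 = 2.9751
beam 2: φ=-45°, α=150°
  cosα=-0.8660 sinα=0.5000 | (1,2) | tMaxX 0.8891 tMaxY 0.3200 | tΔX 1.1547 tΔY 2.0000
    t=0.3200 [y] (1,3)
    t=0.8891 [x] (0,3) — stop
  → r_2 = 0.8891
beam 3: φ=0°, α=195°
  cosα=-0.9659 sinα=-0.2588 | (1,2) | tMaxX 0.7972 tMaxY 3.2455 | tΔX 1.0353 tΔY 3.8637
    t=0.7972 [x] (0,2) — stop
  → r_3 = 0.7972
beam 4: φ=45°, α=240°
  cosα=-0.5000 sinα=-0.8660 | (1,2) | tMaxX 1.5400 tMaxY 0.9699 | tΔX 2.0000 tΔY 1.1547
    t=0.9699 [y] (1,1)
    t=1.5400 [x] (0,1) — stop
  → r_4 = 1.5400
beam 5: φ=90°, α=285°
  cosα=0.2588 sinα=-0.9659 | (1,2) | tMaxX 0.8887 tMaxY 0.8696 | tΔX 3.8637 tΔY 1.0353
    t=0.8696 [y] (1,1)
    t=0.8887 [x] (2,1)
    t=1.9049 [y] (2,0) — stop
  → r_5 = 1.9049

ranges = [2.9751, 0.8891, 0.7972, 1.5400, 1.9049]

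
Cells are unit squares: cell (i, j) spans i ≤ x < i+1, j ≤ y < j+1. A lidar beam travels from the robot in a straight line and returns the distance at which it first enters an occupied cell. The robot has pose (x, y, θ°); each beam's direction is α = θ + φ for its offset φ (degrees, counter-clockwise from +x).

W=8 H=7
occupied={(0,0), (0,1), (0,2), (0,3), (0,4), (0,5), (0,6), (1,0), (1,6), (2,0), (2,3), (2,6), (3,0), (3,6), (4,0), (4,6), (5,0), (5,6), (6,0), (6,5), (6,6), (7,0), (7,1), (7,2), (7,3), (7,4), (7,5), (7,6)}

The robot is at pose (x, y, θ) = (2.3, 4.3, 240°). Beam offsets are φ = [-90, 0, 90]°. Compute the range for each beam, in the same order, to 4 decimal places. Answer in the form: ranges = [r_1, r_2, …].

ranges = [1.5011, 0.3464, 0.6000]

beam 1: φ=-90°, α=150°
  direction (-0.8660, 0.5000); cell (2,4); t to first gridline: x 0.3464, y 1.4000 (then +1.1547 / +2.0000)
    (1,4) via x @ 0.3464
    (1,5) via y @ 1.4000
    (0,5) via x @ 1.5011  # hit
  → r_1 = 1.5011
beam 2: φ=0°, α=240°
  direction (-0.5000, -0.8660); cell (2,4); t to first gridline: x 0.6000, y 0.3464 (then +2.0000 / +1.1547)
    (2,3) via y @ 0.3464  # hit
  → r_2 = 0.3464
beam 3: φ=90°, α=330°
  direction (0.8660, -0.5000); cell (2,4); t to first gridline: x 0.8083, y 0.6000 (then +1.1547 / +2.0000)
    (2,3) via y @ 0.6000  # hit
  → r_3 = 0.6000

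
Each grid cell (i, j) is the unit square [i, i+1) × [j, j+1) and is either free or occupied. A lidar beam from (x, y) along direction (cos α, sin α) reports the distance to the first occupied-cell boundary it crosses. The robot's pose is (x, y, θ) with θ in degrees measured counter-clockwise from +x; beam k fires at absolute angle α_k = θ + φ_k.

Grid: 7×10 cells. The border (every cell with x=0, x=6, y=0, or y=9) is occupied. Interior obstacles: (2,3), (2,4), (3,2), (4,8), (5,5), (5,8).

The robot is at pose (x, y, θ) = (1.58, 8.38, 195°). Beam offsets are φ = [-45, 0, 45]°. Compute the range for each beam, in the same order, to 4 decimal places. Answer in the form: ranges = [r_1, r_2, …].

ranges = [0.6697, 0.6005, 1.1600]

beam 1: φ=-45°, α=150°
  d=(-0.8660,0.5000)  start (1,8)  tX=0.6697 tY=1.2400  stride 1/|dx|=1.1547 1/|dy|=2.0000
    cross x-line → (0,8), t=0.6697 (wall)
  → r_1 = 0.6697
beam 2: φ=0°, α=195°
  d=(-0.9659,-0.2588)  start (1,8)  tX=0.6005 tY=1.4682  stride 1/|dx|=1.0353 1/|dy|=3.8637
    cross x-line → (0,8), t=0.6005 (wall)
  → r_2 = 0.6005
beam 3: φ=45°, α=240°
  d=(-0.5000,-0.8660)  start (1,8)  tX=1.1600 tY=0.4388  stride 1/|dx|=2.0000 1/|dy|=1.1547
    cross y-line → (1,7), t=0.4388
    cross x-line → (0,7), t=1.1600 (wall)
  → r_3 = 1.1600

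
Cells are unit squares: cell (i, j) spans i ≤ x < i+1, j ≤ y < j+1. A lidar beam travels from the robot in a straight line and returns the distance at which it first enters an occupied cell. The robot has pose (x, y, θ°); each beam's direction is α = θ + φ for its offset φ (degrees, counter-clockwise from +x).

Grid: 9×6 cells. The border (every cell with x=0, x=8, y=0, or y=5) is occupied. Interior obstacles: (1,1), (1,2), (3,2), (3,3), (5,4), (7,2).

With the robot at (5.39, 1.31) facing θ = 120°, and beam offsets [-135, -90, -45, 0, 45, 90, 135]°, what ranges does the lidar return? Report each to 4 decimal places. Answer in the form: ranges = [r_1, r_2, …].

beam 1: φ=-135°, α=345°
  direction (0.9659, -0.2588); cell (5,1); t to first gridline: x 0.6315, y 1.1977 (then +1.0353 / +3.8637)
    (6,1) via x @ 0.6315
    (6,0) via y @ 1.1977  # hit
  → r_1 = 1.1977
beam 2: φ=-90°, α=30°
  direction (0.8660, 0.5000); cell (5,1); t to first gridline: x 0.7044, y 1.3800 (then +1.1547 / +2.0000)
    (6,1) via x @ 0.7044
    (6,2) via y @ 1.3800
    (7,2) via x @ 1.8591  # hit
  → r_2 = 1.8591
beam 3: φ=-45°, α=75°
  direction (0.2588, 0.9659); cell (5,1); t to first gridline: x 2.3569, y 0.7143 (then +3.8637 / +1.0353)
    (5,2) via y @ 0.7143
    (5,3) via y @ 1.7496
    (6,3) via x @ 2.3569
    (6,4) via y @ 2.7849
    (6,5) via y @ 3.8202  # hit
  → r_3 = 3.8202
beam 4: φ=0°, α=120°
  direction (-0.5000, 0.8660); cell (5,1); t to first gridline: x 0.7800, y 0.7967 (then +2.0000 / +1.1547)
    (4,1) via x @ 0.7800
    (4,2) via y @ 0.7967
    (4,3) via y @ 1.9514
    (3,3) via x @ 2.7800  # hit
  → r_4 = 2.7800
beam 5: φ=45°, α=165°
  direction (-0.9659, 0.2588); cell (5,1); t to first gridline: x 0.4038, y 2.6660 (then +1.0353 / +3.8637)
    (4,1) via x @ 0.4038
    (3,1) via x @ 1.4390
    (2,1) via x @ 2.4743
    (2,2) via y @ 2.6660
    (1,2) via x @ 3.5096  # hit
  → r_5 = 3.5096
beam 6: φ=90°, α=210°
  direction (-0.8660, -0.5000); cell (5,1); t to first gridline: x 0.4503, y 0.6200 (then +1.1547 / +2.0000)
    (4,1) via x @ 0.4503
    (4,0) via y @ 0.6200  # hit
  → r_6 = 0.6200
beam 7: φ=135°, α=255°
  direction (-0.2588, -0.9659); cell (5,1); t to first gridline: x 1.5068, y 0.3209 (then +3.8637 / +1.0353)
    (5,0) via y @ 0.3209  # hit
  → r_7 = 0.3209

ranges = [1.1977, 1.8591, 3.8202, 2.7800, 3.5096, 0.6200, 0.3209]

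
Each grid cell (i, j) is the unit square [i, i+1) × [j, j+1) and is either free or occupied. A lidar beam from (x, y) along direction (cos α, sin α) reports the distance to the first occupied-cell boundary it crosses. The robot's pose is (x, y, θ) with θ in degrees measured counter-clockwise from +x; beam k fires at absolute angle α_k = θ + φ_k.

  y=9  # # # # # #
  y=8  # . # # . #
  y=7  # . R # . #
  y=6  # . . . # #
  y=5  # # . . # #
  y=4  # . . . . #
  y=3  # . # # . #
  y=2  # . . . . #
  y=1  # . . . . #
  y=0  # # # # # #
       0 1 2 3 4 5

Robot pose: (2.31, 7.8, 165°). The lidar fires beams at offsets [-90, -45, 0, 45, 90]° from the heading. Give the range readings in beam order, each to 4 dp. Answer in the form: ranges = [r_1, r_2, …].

beam 1: φ=-90°, α=75°
  direction (0.2588, 0.9659); cell (2,7); t to first gridline: x 2.6660, y 0.2071 (then +3.8637 / +1.0353)
    (2,8) via y @ 0.2071  # hit
  → r_1 = 0.2071
beam 2: φ=-45°, α=120°
  direction (-0.5000, 0.8660); cell (2,7); t to first gridline: x 0.6200, y 0.2309 (then +2.0000 / +1.1547)
    (2,8) via y @ 0.2309  # hit
  → r_2 = 0.2309
beam 3: φ=0°, α=165°
  direction (-0.9659, 0.2588); cell (2,7); t to first gridline: x 0.3209, y 0.7727 (then +1.0353 / +3.8637)
    (1,7) via x @ 0.3209
    (1,8) via y @ 0.7727
    (0,8) via x @ 1.3562  # hit
  → r_3 = 1.3562
beam 4: φ=45°, α=210°
  direction (-0.8660, -0.5000); cell (2,7); t to first gridline: x 0.3580, y 1.6000 (then +1.1547 / +2.0000)
    (1,7) via x @ 0.3580
    (0,7) via x @ 1.5127  # hit
  → r_4 = 1.5127
beam 5: φ=90°, α=255°
  direction (-0.2588, -0.9659); cell (2,7); t to first gridline: x 1.1977, y 0.8282 (then +3.8637 / +1.0353)
    (2,6) via y @ 0.8282
    (1,6) via x @ 1.1977
    (1,5) via y @ 1.8635  # hit
  → r_5 = 1.8635

ranges = [0.2071, 0.2309, 1.3562, 1.5127, 1.8635]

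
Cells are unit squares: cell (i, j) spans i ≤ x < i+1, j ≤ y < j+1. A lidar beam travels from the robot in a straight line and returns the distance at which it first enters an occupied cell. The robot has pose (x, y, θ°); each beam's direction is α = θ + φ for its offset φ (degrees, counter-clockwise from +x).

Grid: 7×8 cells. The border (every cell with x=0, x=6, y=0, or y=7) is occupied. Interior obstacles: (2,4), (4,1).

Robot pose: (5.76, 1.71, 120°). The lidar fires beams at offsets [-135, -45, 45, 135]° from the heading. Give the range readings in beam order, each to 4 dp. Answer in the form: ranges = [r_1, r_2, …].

beam 1: φ=-135°, α=345°
  cosα=0.9659 sinα=-0.2588 | (5,1) | tMaxX 0.2485 tMaxY 2.7432 | tΔX 1.0353 tΔY 3.8637
    t=0.2485 [x] (6,1) — stop
  → r_1 = 0.2485
beam 2: φ=-45°, α=75°
  cosα=0.2588 sinα=0.9659 | (5,1) | tMaxX 0.9273 tMaxY 0.3002 | tΔX 3.8637 tΔY 1.0353
    t=0.3002 [y] (5,2)
    t=0.9273 [x] (6,2) — stop
  → r_2 = 0.9273
beam 3: φ=45°, α=165°
  cosα=-0.9659 sinα=0.2588 | (5,1) | tMaxX 0.7868 tMaxY 1.1205 | tΔX 1.0353 tΔY 3.8637
    t=0.7868 [x] (4,1) — stop
  → r_3 = 0.7868
beam 4: φ=135°, α=255°
  cosα=-0.2588 sinα=-0.9659 | (5,1) | tMaxX 2.9364 tMaxY 0.7350 | tΔX 3.8637 tΔY 1.0353
    t=0.7350 [y] (5,0) — stop
  → r_4 = 0.7350

ranges = [0.2485, 0.9273, 0.7868, 0.7350]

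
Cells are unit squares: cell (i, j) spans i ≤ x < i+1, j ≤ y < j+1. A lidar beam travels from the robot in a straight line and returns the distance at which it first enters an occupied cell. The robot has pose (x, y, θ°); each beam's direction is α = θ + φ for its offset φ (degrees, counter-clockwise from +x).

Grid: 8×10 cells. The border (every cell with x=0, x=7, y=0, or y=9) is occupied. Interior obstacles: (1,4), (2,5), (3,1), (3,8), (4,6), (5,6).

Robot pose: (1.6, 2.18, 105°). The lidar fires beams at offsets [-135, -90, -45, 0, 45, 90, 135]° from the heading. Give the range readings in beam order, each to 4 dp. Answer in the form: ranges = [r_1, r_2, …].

ranges = [1.6166, 5.5905, 4.8000, 1.8842, 0.6928, 0.6212, 1.2000]

beam 1: φ=-135°, α=330°
  d=(0.8660,-0.5000)  start (1,2)  tX=0.4619 tY=0.3600  stride 1/|dx|=1.1547 1/|dy|=2.0000
    cross y-line → (1,1), t=0.3600
    cross x-line → (2,1), t=0.4619
    cross x-line → (3,1), t=1.6166 (wall)
  → r_1 = 1.6166
beam 2: φ=-90°, α=15°
  d=(0.9659,0.2588)  start (1,2)  tX=0.4141 tY=3.1682  stride 1/|dx|=1.0353 1/|dy|=3.8637
    cross x-line → (2,2), t=0.4141
    cross x-line → (3,2), t=1.4494
    cross x-line → (4,2), t=2.4847
    cross y-line → (4,3), t=3.1682
    cross x-line → (5,3), t=3.5199
    cross x-line → (6,3), t=4.5552
    cross x-line → (7,3), t=5.5905 (wall)
  → r_2 = 5.5905
beam 3: φ=-45°, α=60°
  d=(0.5000,0.8660)  start (1,2)  tX=0.8000 tY=0.9469  stride 1/|dx|=2.0000 1/|dy|=1.1547
    cross x-line → (2,2), t=0.8000
    cross y-line → (2,3), t=0.9469
    cross y-line → (2,4), t=2.1016
    cross x-line → (3,4), t=2.8000
    cross y-line → (3,5), t=3.2563
    cross y-line → (3,6), t=4.4110
    cross x-line → (4,6), t=4.8000 (wall)
  → r_3 = 4.8000
beam 4: φ=0°, α=105°
  d=(-0.2588,0.9659)  start (1,2)  tX=2.3182 tY=0.8489  stride 1/|dx|=3.8637 1/|dy|=1.0353
    cross y-line → (1,3), t=0.8489
    cross y-line → (1,4), t=1.8842 (wall)
  → r_4 = 1.8842
beam 5: φ=45°, α=150°
  d=(-0.8660,0.5000)  start (1,2)  tX=0.6928 tY=1.6400  stride 1/|dx|=1.1547 1/|dy|=2.0000
    cross x-line → (0,2), t=0.6928 (wall)
  → r_5 = 0.6928
beam 6: φ=90°, α=195°
  d=(-0.9659,-0.2588)  start (1,2)  tX=0.6212 tY=0.6955  stride 1/|dx|=1.0353 1/|dy|=3.8637
    cross x-line → (0,2), t=0.6212 (wall)
  → r_6 = 0.6212
beam 7: φ=135°, α=240°
  d=(-0.5000,-0.8660)  start (1,2)  tX=1.2000 tY=0.2078  stride 1/|dx|=2.0000 1/|dy|=1.1547
    cross y-line → (1,1), t=0.2078
    cross x-line → (0,1), t=1.2000 (wall)
  → r_7 = 1.2000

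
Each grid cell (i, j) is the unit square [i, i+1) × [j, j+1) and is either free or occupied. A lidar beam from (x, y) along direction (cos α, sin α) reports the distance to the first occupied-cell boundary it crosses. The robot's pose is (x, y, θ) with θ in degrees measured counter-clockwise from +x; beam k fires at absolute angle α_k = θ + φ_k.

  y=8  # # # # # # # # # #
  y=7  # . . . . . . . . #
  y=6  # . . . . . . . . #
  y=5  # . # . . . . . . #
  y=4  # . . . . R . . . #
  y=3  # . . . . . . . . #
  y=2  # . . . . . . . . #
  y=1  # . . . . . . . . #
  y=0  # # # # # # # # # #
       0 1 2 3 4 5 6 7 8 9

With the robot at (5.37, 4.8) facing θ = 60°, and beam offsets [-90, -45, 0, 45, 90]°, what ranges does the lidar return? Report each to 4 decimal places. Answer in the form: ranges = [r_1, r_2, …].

beam 1: φ=-90°, α=330°
  dir = (cos 330°, sin 330°) = (0.8660, -0.5000); from cell (5,4)
  next x-line at t=0.7275, next y-line at t=1.6000; Δt_x=1.1547, Δt_y=2.0000
    x: enter (6,4) at t=0.7275
    y: enter (6,3) at t=1.6000
    x: enter (7,3) at t=1.8822
    x: enter (8,3) at t=3.0369
    y: enter (8,2) at t=3.6000
    x: enter (9,2) at t=4.1916 ← occupied
  → r_1 = 4.1916
beam 2: φ=-45°, α=15°
  dir = (cos 15°, sin 15°) = (0.9659, 0.2588); from cell (5,4)
  next x-line at t=0.6522, next y-line at t=0.7727; Δt_x=1.0353, Δt_y=3.8637
    x: enter (6,4) at t=0.6522
    y: enter (6,5) at t=0.7727
    x: enter (7,5) at t=1.6875
    x: enter (8,5) at t=2.7228
    x: enter (9,5) at t=3.7581 ← occupied
  → r_2 = 3.7581
beam 3: φ=0°, α=60°
  dir = (cos 60°, sin 60°) = (0.5000, 0.8660); from cell (5,4)
  next x-line at t=1.2600, next y-line at t=0.2309; Δt_x=2.0000, Δt_y=1.1547
    y: enter (5,5) at t=0.2309
    x: enter (6,5) at t=1.2600
    y: enter (6,6) at t=1.3856
    y: enter (6,7) at t=2.5403
    x: enter (7,7) at t=3.2600
    y: enter (7,8) at t=3.6950 ← occupied
  → r_3 = 3.6950
beam 4: φ=45°, α=105°
  dir = (cos 105°, sin 105°) = (-0.2588, 0.9659); from cell (5,4)
  next x-line at t=1.4296, next y-line at t=0.2071; Δt_x=3.8637, Δt_y=1.0353
    y: enter (5,5) at t=0.2071
    y: enter (5,6) at t=1.2423
    x: enter (4,6) at t=1.4296
    y: enter (4,7) at t=2.2776
    y: enter (4,8) at t=3.3129 ← occupied
  → r_4 = 3.3129
beam 5: φ=90°, α=150°
  dir = (cos 150°, sin 150°) = (-0.8660, 0.5000); from cell (5,4)
  next x-line at t=0.4272, next y-line at t=0.4000; Δt_x=1.1547, Δt_y=2.0000
    y: enter (5,5) at t=0.4000
    x: enter (4,5) at t=0.4272
    x: enter (3,5) at t=1.5819
    y: enter (3,6) at t=2.4000
    x: enter (2,6) at t=2.7366
    x: enter (1,6) at t=3.8913
    y: enter (1,7) at t=4.4000
    x: enter (0,7) at t=5.0460 ← occupied
  → r_5 = 5.0460

ranges = [4.1916, 3.7581, 3.6950, 3.3129, 5.0460]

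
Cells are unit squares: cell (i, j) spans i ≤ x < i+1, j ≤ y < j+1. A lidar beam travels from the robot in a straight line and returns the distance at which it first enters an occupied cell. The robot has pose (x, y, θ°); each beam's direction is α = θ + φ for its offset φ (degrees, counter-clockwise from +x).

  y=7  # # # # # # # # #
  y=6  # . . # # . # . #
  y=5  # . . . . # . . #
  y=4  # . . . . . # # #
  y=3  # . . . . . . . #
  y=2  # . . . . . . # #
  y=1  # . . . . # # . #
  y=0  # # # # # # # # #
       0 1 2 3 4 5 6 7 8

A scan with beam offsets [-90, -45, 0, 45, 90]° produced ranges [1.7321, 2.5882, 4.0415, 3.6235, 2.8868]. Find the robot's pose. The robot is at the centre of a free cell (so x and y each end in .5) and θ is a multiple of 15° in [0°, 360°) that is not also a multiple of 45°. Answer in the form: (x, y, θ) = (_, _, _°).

(x, y, θ) = (4.5, 3.5, 150°)

The pose lattice has 33·16 = 528 candidates. Test each by forward raycasting.
  (1.5, 1.5, 105°): beam 1 = 5.6940 ≠ 1.7321 ✗
  (6.5, 3.5, 120°): beam 1 = 1.0000 ≠ 1.7321 ✗
  (1.5, 6.5, 120°): beam 1 = 1.0000 ≠ 1.7321 ✗
  (1.5, 4.5, 30°): beam 1 = 4.0415 ≠ 1.7321 ✗
  …
  (4.5, 3.5, 150°): r_1=1.7321, r_2=2.5882, r_3=4.0415, r_4=3.6235, r_5=2.8868 — all match ✓
Unique over the lattice → pose = (4.5, 3.5, 150°).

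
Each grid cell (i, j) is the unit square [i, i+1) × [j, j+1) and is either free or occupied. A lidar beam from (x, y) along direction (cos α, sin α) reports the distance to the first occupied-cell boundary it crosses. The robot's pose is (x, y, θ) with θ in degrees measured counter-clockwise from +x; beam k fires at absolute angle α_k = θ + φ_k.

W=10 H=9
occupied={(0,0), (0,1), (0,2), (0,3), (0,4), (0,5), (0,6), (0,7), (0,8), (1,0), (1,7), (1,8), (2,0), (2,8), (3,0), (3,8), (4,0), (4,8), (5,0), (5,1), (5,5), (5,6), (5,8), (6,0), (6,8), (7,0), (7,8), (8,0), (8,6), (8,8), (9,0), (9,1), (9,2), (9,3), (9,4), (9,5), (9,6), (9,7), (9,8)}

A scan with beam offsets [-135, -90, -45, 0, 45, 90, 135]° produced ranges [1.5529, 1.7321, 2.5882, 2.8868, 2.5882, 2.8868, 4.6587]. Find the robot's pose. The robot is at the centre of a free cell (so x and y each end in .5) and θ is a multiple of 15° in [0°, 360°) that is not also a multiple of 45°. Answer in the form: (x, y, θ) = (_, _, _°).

(x, y, θ) = (3.5, 5.5, 120°)

The pose lattice has 51·16 = 816 candidates. Test each by forward raycasting.
  (6.5, 2.5, 345°): beam 1 = 1.0000 ≠ 1.5529 ✗
  (8.5, 3.5, 165°): beam 1 = 0.5774 ≠ 1.5529 ✗
  (4.5, 6.5, 15°): beam 1 = 6.3509 ≠ 1.5529 ✗
  (7.5, 6.5, 255°): beam 1 = 1.7321 ≠ 1.5529 ✗
  …
  (3.5, 5.5, 120°): r_1=1.5529, r_2=1.7321, r_3=2.5882, r_4=2.8868, r_5=2.5882, r_6=2.8868, r_7=4.6587 — all match ✓
Unique over the lattice → pose = (3.5, 5.5, 120°).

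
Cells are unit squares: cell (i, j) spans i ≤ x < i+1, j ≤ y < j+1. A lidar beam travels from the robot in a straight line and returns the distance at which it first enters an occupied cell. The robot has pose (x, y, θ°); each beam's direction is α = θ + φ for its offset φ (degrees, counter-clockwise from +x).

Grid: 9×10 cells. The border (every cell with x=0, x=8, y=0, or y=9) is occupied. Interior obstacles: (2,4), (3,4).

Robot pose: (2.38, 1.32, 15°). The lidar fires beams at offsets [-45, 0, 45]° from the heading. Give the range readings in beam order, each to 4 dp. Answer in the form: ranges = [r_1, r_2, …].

ranges = [0.6400, 5.8183, 3.0946]

beam 1: φ=-45°, α=330°
  cosα=0.8660 sinα=-0.5000 | (2,1) | tMaxX 0.7159 tMaxY 0.6400 | tΔX 1.1547 tΔY 2.0000
    t=0.6400 [y] (2,0) — stop
  → r_1 = 0.6400
beam 2: φ=0°, α=15°
  cosα=0.9659 sinα=0.2588 | (2,1) | tMaxX 0.6419 tMaxY 2.6273 | tΔX 1.0353 tΔY 3.8637
    t=0.6419 [x] (3,1)
    t=1.6771 [x] (4,1)
    t=2.6273 [y] (4,2)
    t=2.7124 [x] (5,2)
    t=3.7477 [x] (6,2)
    t=4.7830 [x] (7,2)
    t=5.8183 [x] (8,2) — stop
  → r_2 = 5.8183
beam 3: φ=45°, α=60°
  cosα=0.5000 sinα=0.8660 | (2,1) | tMaxX 1.2400 tMaxY 0.7852 | tΔX 2.0000 tΔY 1.1547
    t=0.7852 [y] (2,2)
    t=1.2400 [x] (3,2)
    t=1.9399 [y] (3,3)
    t=3.0946 [y] (3,4) — stop
  → r_3 = 3.0946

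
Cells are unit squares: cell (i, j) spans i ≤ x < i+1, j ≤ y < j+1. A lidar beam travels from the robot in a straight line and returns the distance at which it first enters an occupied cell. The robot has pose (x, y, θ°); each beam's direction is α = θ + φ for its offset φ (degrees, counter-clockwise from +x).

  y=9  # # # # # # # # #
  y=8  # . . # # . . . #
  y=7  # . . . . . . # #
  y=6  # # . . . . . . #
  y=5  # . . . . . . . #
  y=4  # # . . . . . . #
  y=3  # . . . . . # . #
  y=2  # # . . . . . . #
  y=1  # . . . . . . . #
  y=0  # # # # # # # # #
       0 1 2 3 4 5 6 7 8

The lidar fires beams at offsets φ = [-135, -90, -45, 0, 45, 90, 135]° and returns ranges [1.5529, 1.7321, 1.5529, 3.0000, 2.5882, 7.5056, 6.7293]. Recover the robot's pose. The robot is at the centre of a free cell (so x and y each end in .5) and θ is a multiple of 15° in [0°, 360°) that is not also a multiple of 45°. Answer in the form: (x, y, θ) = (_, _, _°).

Enumerate (i+0.5, j+0.5, θ) over the 49 free cells and 16 admissible headings. For each, cast all 7 beams and compare to the given ranges.
  (2.5, 8.5, 150°): beam 1 = 0.5176 ≠ 1.5529 ✗
  (2.5, 5.5, 255°): beam 1 = 1.0000 ≠ 1.5529 ✗
  (7.5, 4.5, 300°): beam 1 = 5.7956 ≠ 1.5529 ✗
  (6.5, 2.5, 120°): beam 3 = 0.5176 ≠ 1.5529 ✗
  …
  (3.5, 2.5, 330°): r_1=1.5529, r_2=1.7321, r_3=1.5529, r_4=3.0000, r_5=2.5882, r_6=7.5056, r_7=6.7293 — all match ✓
Unique over the lattice → pose = (3.5, 2.5, 330°).

(x, y, θ) = (3.5, 2.5, 330°)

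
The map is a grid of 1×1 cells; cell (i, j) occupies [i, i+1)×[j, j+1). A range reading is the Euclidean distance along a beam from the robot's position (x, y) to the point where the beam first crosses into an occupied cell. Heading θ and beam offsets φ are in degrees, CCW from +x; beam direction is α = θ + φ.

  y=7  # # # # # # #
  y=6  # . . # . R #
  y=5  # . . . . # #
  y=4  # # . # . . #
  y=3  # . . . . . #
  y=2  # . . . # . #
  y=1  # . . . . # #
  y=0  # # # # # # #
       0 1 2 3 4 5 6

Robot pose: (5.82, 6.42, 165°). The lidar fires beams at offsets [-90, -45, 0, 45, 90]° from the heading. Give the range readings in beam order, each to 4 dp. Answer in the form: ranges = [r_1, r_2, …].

beam 1: φ=-90°, α=75°
  direction (0.2588, 0.9659); cell (5,6); t to first gridline: x 0.6955, y 0.6005 (then +3.8637 / +1.0353)
    (5,7) via y @ 0.6005  # hit
  → r_1 = 0.6005
beam 2: φ=-45°, α=120°
  direction (-0.5000, 0.8660); cell (5,6); t to first gridline: x 1.6400, y 0.6697 (then +2.0000 / +1.1547)
    (5,7) via y @ 0.6697  # hit
  → r_2 = 0.6697
beam 3: φ=0°, α=165°
  direction (-0.9659, 0.2588); cell (5,6); t to first gridline: x 0.8489, y 2.2409 (then +1.0353 / +3.8637)
    (4,6) via x @ 0.8489
    (3,6) via x @ 1.8842  # hit
  → r_3 = 1.8842
beam 4: φ=45°, α=210°
  direction (-0.8660, -0.5000); cell (5,6); t to first gridline: x 0.9469, y 0.8400 (then +1.1547 / +2.0000)
    (5,5) via y @ 0.8400  # hit
  → r_4 = 0.8400
beam 5: φ=90°, α=255°
  direction (-0.2588, -0.9659); cell (5,6); t to first gridline: x 3.1682, y 0.4348 (then +3.8637 / +1.0353)
    (5,5) via y @ 0.4348  # hit
  → r_5 = 0.4348

ranges = [0.6005, 0.6697, 1.8842, 0.8400, 0.4348]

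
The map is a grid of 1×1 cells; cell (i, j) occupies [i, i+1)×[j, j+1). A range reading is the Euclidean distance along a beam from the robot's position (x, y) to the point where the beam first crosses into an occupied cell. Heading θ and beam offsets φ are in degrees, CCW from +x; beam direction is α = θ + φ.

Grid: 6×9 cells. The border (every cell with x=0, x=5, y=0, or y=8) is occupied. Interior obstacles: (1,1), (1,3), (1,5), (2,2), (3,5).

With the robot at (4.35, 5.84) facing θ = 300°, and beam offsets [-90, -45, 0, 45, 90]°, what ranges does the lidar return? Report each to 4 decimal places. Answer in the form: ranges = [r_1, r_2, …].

beam 1: φ=-90°, α=210°
  dir = (cos 210°, sin 210°) = (-0.8660, -0.5000); from cell (4,5)
  next x-line at t=0.4041, next y-line at t=1.6800; Δt_x=1.1547, Δt_y=2.0000
    x: enter (3,5) at t=0.4041 ← occupied
  → r_1 = 0.4041
beam 2: φ=-45°, α=255°
  dir = (cos 255°, sin 255°) = (-0.2588, -0.9659); from cell (4,5)
  next x-line at t=1.3523, next y-line at t=0.8696; Δt_x=3.8637, Δt_y=1.0353
    y: enter (4,4) at t=0.8696
    x: enter (3,4) at t=1.3523
    y: enter (3,3) at t=1.9049
    y: enter (3,2) at t=2.9402
    y: enter (3,1) at t=3.9755
    y: enter (3,0) at t=5.0107 ← occupied
  → r_2 = 5.0107
beam 3: φ=0°, α=300°
  dir = (cos 300°, sin 300°) = (0.5000, -0.8660); from cell (4,5)
  next x-line at t=1.3000, next y-line at t=0.9699; Δt_x=2.0000, Δt_y=1.1547
    y: enter (4,4) at t=0.9699
    x: enter (5,4) at t=1.3000 ← occupied
  → r_3 = 1.3000
beam 4: φ=45°, α=345°
  dir = (cos 345°, sin 345°) = (0.9659, -0.2588); from cell (4,5)
  next x-line at t=0.6729, next y-line at t=3.2455; Δt_x=1.0353, Δt_y=3.8637
    x: enter (5,5) at t=0.6729 ← occupied
  → r_4 = 0.6729
beam 5: φ=90°, α=30°
  dir = (cos 30°, sin 30°) = (0.8660, 0.5000); from cell (4,5)
  next x-line at t=0.7506, next y-line at t=0.3200; Δt_x=1.1547, Δt_y=2.0000
    y: enter (4,6) at t=0.3200
    x: enter (5,6) at t=0.7506 ← occupied
  → r_5 = 0.7506

ranges = [0.4041, 5.0107, 1.3000, 0.6729, 0.7506]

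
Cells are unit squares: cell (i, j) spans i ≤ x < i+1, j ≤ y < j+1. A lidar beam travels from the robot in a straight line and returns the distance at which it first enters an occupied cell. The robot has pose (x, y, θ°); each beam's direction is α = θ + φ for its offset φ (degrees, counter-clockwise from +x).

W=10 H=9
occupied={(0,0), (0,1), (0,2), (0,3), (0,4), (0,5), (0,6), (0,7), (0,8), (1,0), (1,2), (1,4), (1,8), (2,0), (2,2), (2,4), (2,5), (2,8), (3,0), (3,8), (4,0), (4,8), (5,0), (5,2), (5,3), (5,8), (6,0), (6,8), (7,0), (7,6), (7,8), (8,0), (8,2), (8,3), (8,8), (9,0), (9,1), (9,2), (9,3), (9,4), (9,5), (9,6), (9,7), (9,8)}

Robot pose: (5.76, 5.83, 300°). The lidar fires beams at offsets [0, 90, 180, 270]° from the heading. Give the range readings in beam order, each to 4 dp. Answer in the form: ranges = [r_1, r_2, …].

beam 1: φ=0°, α=300°
  cosα=0.5000 sinα=-0.8660 | (5,5) | tMaxX 0.4800 tMaxY 0.9584 | tΔX 2.0000 tΔY 1.1547
    t=0.4800 [x] (6,5)
    t=0.9584 [y] (6,4)
    t=2.1131 [y] (6,3)
    t=2.4800 [x] (7,3)
    t=3.2678 [y] (7,2)
    t=4.4225 [y] (7,1)
    t=4.4800 [x] (8,1)
    t=5.5772 [y] (8,0) — stop
  → r_1 = 5.5772
beam 2: φ=90°, α=30°
  cosα=0.8660 sinα=0.5000 | (5,5) | tMaxX 0.2771 tMaxY 0.3400 | tΔX 1.1547 tΔY 2.0000
    t=0.2771 [x] (6,5)
    t=0.3400 [y] (6,6)
    t=1.4318 [x] (7,6) — stop
  → r_2 = 1.4318
beam 3: φ=180°, α=120°
  cosα=-0.5000 sinα=0.8660 | (5,5) | tMaxX 1.5200 tMaxY 0.1963 | tΔX 2.0000 tΔY 1.1547
    t=0.1963 [y] (5,6)
    t=1.3510 [y] (5,7)
    t=1.5200 [x] (4,7)
    t=2.5057 [y] (4,8) — stop
  → r_3 = 2.5057
beam 4: φ=270°, α=210°
  cosα=-0.8660 sinα=-0.5000 | (5,5) | tMaxX 0.8776 tMaxY 1.6600 | tΔX 1.1547 tΔY 2.0000
    t=0.8776 [x] (4,5)
    t=1.6600 [y] (4,4)
    t=2.0323 [x] (3,4)
    t=3.1870 [x] (2,4) — stop
  → r_4 = 3.1870

ranges = [5.5772, 1.4318, 2.5057, 3.1870]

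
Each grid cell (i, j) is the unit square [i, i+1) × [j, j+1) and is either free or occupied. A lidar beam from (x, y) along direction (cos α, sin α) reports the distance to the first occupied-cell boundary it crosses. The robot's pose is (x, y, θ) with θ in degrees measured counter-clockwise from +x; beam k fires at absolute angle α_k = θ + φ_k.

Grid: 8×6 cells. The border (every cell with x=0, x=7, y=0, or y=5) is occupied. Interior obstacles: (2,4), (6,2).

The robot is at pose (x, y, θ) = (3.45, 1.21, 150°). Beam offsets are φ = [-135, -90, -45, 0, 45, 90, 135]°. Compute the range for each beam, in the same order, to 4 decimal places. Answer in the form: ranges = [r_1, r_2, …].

ranges = [3.0523, 4.3763, 2.8884, 2.8290, 0.8114, 0.2425, 0.2174]

beam 1: φ=-135°, α=15°
  cosα=0.9659 sinα=0.2588 | (3,1) | tMaxX 0.5694 tMaxY 3.0523 | tΔX 1.0353 tΔY 3.8637
    t=0.5694 [x] (4,1)
    t=1.6047 [x] (5,1)
    t=2.6400 [x] (6,1)
    t=3.0523 [y] (6,2) — stop
  → r_1 = 3.0523
beam 2: φ=-90°, α=60°
  cosα=0.5000 sinα=0.8660 | (3,1) | tMaxX 1.1000 tMaxY 0.9122 | tΔX 2.0000 tΔY 1.1547
    t=0.9122 [y] (3,2)
    t=1.1000 [x] (4,2)
    t=2.0669 [y] (4,3)
    t=3.1000 [x] (5,3)
    t=3.2216 [y] (5,4)
    t=4.3763 [y] (5,5) — stop
  → r_2 = 4.3763
beam 3: φ=-45°, α=105°
  cosα=-0.2588 sinα=0.9659 | (3,1) | tMaxX 1.7387 tMaxY 0.8179 | tΔX 3.8637 tΔY 1.0353
    t=0.8179 [y] (3,2)
    t=1.7387 [x] (2,2)
    t=1.8531 [y] (2,3)
    t=2.8884 [y] (2,4) — stop
  → r_3 = 2.8884
beam 4: φ=0°, α=150°
  cosα=-0.8660 sinα=0.5000 | (3,1) | tMaxX 0.5196 tMaxY 1.5800 | tΔX 1.1547 tΔY 2.0000
    t=0.5196 [x] (2,1)
    t=1.5800 [y] (2,2)
    t=1.6743 [x] (1,2)
    t=2.8290 [x] (0,2) — stop
  → r_4 = 2.8290
beam 5: φ=45°, α=195°
  cosα=-0.9659 sinα=-0.2588 | (3,1) | tMaxX 0.4659 tMaxY 0.8114 | tΔX 1.0353 tΔY 3.8637
    t=0.4659 [x] (2,1)
    t=0.8114 [y] (2,0) — stop
  → r_5 = 0.8114
beam 6: φ=90°, α=240°
  cosα=-0.5000 sinα=-0.8660 | (3,1) | tMaxX 0.9000 tMaxY 0.2425 | tΔX 2.0000 tΔY 1.1547
    t=0.2425 [y] (3,0) — stop
  → r_6 = 0.2425
beam 7: φ=135°, α=285°
  cosα=0.2588 sinα=-0.9659 | (3,1) | tMaxX 2.1250 tMaxY 0.2174 | tΔX 3.8637 tΔY 1.0353
    t=0.2174 [y] (3,0) — stop
  → r_7 = 0.2174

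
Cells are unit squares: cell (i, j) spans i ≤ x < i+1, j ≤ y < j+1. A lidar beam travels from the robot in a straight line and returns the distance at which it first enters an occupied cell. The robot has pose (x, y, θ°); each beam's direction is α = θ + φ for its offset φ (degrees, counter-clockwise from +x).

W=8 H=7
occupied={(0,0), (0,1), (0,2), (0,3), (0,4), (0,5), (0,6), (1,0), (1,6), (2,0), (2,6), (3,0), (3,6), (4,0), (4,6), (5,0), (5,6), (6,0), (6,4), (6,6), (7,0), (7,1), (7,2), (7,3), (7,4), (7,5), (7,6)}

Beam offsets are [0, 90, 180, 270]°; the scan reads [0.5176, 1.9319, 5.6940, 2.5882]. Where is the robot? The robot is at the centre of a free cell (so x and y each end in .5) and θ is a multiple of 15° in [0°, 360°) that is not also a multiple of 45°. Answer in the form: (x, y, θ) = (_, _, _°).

(x, y, θ) = (1.5, 3.5, 165°)

The pose lattice has 29·16 = 464 candidates. Test each by forward raycasting.
  (5.5, 3.5, 30°): beam 1 = 1.0000 ≠ 0.5176 ✗
  (5.5, 3.5, 240°): beam 1 = 2.8868 ≠ 0.5176 ✗
  (3.5, 2.5, 75°): beam 1 = 3.6235 ≠ 0.5176 ✗
  (3.5, 4.5, 300°): beam 1 = 4.0415 ≠ 0.5176 ✗
  …
  (1.5, 3.5, 165°): r_1=0.5176, r_2=1.9319, r_3=5.6940, r_4=2.5882 — all match ✓
Unique over the lattice → pose = (1.5, 3.5, 165°).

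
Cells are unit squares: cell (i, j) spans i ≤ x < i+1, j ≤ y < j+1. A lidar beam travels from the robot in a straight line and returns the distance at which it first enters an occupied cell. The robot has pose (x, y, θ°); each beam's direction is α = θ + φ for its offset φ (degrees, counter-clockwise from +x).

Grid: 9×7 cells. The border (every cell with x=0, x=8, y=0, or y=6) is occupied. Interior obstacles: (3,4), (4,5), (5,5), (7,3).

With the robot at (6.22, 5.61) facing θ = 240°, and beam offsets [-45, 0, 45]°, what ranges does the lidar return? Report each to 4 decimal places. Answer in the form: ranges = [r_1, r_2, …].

ranges = [0.2278, 0.4400, 4.7726]

beam 1: φ=-45°, α=195°
  cosα=-0.9659 sinα=-0.2588 | (6,5) | tMaxX 0.2278 tMaxY 2.3569 | tΔX 1.0353 tΔY 3.8637
    t=0.2278 [x] (5,5) — stop
  → r_1 = 0.2278
beam 2: φ=0°, α=240°
  cosα=-0.5000 sinα=-0.8660 | (6,5) | tMaxX 0.4400 tMaxY 0.7044 | tΔX 2.0000 tΔY 1.1547
    t=0.4400 [x] (5,5) — stop
  → r_2 = 0.4400
beam 3: φ=45°, α=285°
  cosα=0.2588 sinα=-0.9659 | (6,5) | tMaxX 3.0137 tMaxY 0.6315 | tΔX 3.8637 tΔY 1.0353
    t=0.6315 [y] (6,4)
    t=1.6668 [y] (6,3)
    t=2.7021 [y] (6,2)
    t=3.0137 [x] (7,2)
    t=3.7373 [y] (7,1)
    t=4.7726 [y] (7,0) — stop
  → r_3 = 4.7726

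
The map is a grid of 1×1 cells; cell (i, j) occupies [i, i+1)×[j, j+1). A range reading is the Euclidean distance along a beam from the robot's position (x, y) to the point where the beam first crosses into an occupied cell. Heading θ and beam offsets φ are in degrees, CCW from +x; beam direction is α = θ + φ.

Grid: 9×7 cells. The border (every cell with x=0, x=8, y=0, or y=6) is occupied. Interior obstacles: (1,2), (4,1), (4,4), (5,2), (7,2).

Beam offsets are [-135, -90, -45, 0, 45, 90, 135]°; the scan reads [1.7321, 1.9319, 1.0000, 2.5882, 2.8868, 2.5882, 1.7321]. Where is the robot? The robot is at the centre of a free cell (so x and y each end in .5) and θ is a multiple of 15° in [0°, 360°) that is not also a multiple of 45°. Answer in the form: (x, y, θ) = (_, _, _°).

(x, y, θ) = (3.5, 3.5, 75°)

Candidates: 30 free-cell centres × 16 headings = 480 poses. Raycast each; keep the one whose scan matches to 4 dp.
  (3.5, 5.5, 165°): beam 1 = 1.0000 ≠ 1.7321 ✗
  (6.5, 2.5, 120°): beam 1 = 0.5176 ≠ 1.7321 ✗
  (3.5, 4.5, 285°): beam 1 = 2.8868 ≠ 1.7321 ✗
  (1.5, 4.5, 255°): beam 1 = 1.0000 ≠ 1.7321 ✗
  …
  (3.5, 3.5, 75°): r_1=1.7321, r_2=1.9319, r_3=1.0000, r_4=2.5882, r_5=2.8868, r_6=2.5882, r_7=1.7321 — all match ✓
No second candidate reproduces the full scan.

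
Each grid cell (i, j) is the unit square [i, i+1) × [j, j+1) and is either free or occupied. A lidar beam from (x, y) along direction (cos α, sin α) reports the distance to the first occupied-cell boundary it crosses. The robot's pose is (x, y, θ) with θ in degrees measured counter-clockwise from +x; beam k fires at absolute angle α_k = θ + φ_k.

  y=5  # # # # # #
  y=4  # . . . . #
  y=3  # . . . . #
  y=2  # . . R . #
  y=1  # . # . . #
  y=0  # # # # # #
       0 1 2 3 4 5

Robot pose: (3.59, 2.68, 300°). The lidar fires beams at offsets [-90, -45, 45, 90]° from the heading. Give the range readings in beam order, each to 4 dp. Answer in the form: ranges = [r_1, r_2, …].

ranges = [1.3600, 1.7393, 1.4597, 1.6281]

beam 1: φ=-90°, α=210°
  direction (-0.8660, -0.5000); cell (3,2); t to first gridline: x 0.6813, y 1.3600 (then +1.1547 / +2.0000)
    (2,2) via x @ 0.6813
    (2,1) via y @ 1.3600  # hit
  → r_1 = 1.3600
beam 2: φ=-45°, α=255°
  direction (-0.2588, -0.9659); cell (3,2); t to first gridline: x 2.2796, y 0.7040 (then +3.8637 / +1.0353)
    (3,1) via y @ 0.7040
    (3,0) via y @ 1.7393  # hit
  → r_2 = 1.7393
beam 3: φ=45°, α=345°
  direction (0.9659, -0.2588); cell (3,2); t to first gridline: x 0.4245, y 2.6273 (then +1.0353 / +3.8637)
    (4,2) via x @ 0.4245
    (5,2) via x @ 1.4597  # hit
  → r_3 = 1.4597
beam 4: φ=90°, α=30°
  direction (0.8660, 0.5000); cell (3,2); t to first gridline: x 0.4734, y 0.6400 (then +1.1547 / +2.0000)
    (4,2) via x @ 0.4734
    (4,3) via y @ 0.6400
    (5,3) via x @ 1.6281  # hit
  → r_4 = 1.6281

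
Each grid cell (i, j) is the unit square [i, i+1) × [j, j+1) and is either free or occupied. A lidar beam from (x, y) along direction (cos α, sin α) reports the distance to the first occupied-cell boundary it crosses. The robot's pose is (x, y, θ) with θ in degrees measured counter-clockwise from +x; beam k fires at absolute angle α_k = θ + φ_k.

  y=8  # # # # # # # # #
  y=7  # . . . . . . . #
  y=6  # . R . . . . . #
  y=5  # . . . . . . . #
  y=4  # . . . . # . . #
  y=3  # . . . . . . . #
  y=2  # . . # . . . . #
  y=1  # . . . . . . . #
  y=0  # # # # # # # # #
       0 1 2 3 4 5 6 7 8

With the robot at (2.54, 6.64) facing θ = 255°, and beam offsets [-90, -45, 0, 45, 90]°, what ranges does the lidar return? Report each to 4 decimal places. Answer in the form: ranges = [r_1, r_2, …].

beam 1: φ=-90°, α=165°
  direction (-0.9659, 0.2588); cell (2,6); t to first gridline: x 0.5590, y 1.3909 (then +1.0353 / +3.8637)
    (1,6) via x @ 0.5590
    (1,7) via y @ 1.3909
    (0,7) via x @ 1.5943  # hit
  → r_1 = 1.5943
beam 2: φ=-45°, α=210°
  direction (-0.8660, -0.5000); cell (2,6); t to first gridline: x 0.6235, y 1.2800 (then +1.1547 / +2.0000)
    (1,6) via x @ 0.6235
    (1,5) via y @ 1.2800
    (0,5) via x @ 1.7782  # hit
  → r_2 = 1.7782
beam 3: φ=0°, α=255°
  direction (-0.2588, -0.9659); cell (2,6); t to first gridline: x 2.0864, y 0.6626 (then +3.8637 / +1.0353)
    (2,5) via y @ 0.6626
    (2,4) via y @ 1.6979
    (1,4) via x @ 2.0864
    (1,3) via y @ 2.7331
    (1,2) via y @ 3.7684
    (1,1) via y @ 4.8037
    (1,0) via y @ 5.8390  # hit
  → r_3 = 5.8390
beam 4: φ=45°, α=300°
  direction (0.5000, -0.8660); cell (2,6); t to first gridline: x 0.9200, y 0.7390 (then +2.0000 / +1.1547)
    (2,5) via y @ 0.7390
    (3,5) via x @ 0.9200
    (3,4) via y @ 1.8937
    (4,4) via x @ 2.9200
    (4,3) via y @ 3.0484
    (4,2) via y @ 4.2031
    (5,2) via x @ 4.9200
    (5,1) via y @ 5.3578
    (5,0) via y @ 6.5125  # hit
  → r_4 = 6.5125
beam 5: φ=90°, α=345°
  direction (0.9659, -0.2588); cell (2,6); t to first gridline: x 0.4762, y 2.4728 (then +1.0353 / +3.8637)
    (3,6) via x @ 0.4762
    (4,6) via x @ 1.5115
    (4,5) via y @ 2.4728
    (5,5) via x @ 2.5468
    (6,5) via x @ 3.5821
    (7,5) via x @ 4.6173
    (8,5) via x @ 5.6526  # hit
  → r_5 = 5.6526

ranges = [1.5943, 1.7782, 5.8390, 6.5125, 5.6526]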